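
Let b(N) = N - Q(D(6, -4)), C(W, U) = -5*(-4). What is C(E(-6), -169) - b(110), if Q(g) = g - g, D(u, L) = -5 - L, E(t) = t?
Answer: -90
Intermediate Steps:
Q(g) = 0
C(W, U) = 20
b(N) = N (b(N) = N - 1*0 = N + 0 = N)
C(E(-6), -169) - b(110) = 20 - 1*110 = 20 - 110 = -90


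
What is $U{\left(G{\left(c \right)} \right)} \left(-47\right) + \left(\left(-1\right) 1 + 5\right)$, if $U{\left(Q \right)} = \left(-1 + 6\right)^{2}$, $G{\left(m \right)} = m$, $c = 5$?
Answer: $-1171$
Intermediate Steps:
$U{\left(Q \right)} = 25$ ($U{\left(Q \right)} = 5^{2} = 25$)
$U{\left(G{\left(c \right)} \right)} \left(-47\right) + \left(\left(-1\right) 1 + 5\right) = 25 \left(-47\right) + \left(\left(-1\right) 1 + 5\right) = -1175 + \left(-1 + 5\right) = -1175 + 4 = -1171$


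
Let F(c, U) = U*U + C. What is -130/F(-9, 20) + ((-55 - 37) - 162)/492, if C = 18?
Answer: -42533/51414 ≈ -0.82726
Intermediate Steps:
F(c, U) = 18 + U² (F(c, U) = U*U + 18 = U² + 18 = 18 + U²)
-130/F(-9, 20) + ((-55 - 37) - 162)/492 = -130/(18 + 20²) + ((-55 - 37) - 162)/492 = -130/(18 + 400) + (-92 - 162)*(1/492) = -130/418 - 254*1/492 = -130*1/418 - 127/246 = -65/209 - 127/246 = -42533/51414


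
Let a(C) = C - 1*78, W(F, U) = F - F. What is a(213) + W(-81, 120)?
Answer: 135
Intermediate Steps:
W(F, U) = 0
a(C) = -78 + C (a(C) = C - 78 = -78 + C)
a(213) + W(-81, 120) = (-78 + 213) + 0 = 135 + 0 = 135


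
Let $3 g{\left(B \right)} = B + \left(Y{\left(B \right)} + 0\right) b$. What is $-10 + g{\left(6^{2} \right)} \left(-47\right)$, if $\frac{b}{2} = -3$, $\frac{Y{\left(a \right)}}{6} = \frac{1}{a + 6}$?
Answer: $- \frac{3924}{7} \approx -560.57$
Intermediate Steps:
$Y{\left(a \right)} = \frac{6}{6 + a}$ ($Y{\left(a \right)} = \frac{6}{a + 6} = \frac{6}{6 + a}$)
$b = -6$ ($b = 2 \left(-3\right) = -6$)
$g{\left(B \right)} = - \frac{12}{6 + B} + \frac{B}{3}$ ($g{\left(B \right)} = \frac{B + \left(\frac{6}{6 + B} + 0\right) \left(-6\right)}{3} = \frac{B + \frac{6}{6 + B} \left(-6\right)}{3} = \frac{B - \frac{36}{6 + B}}{3} = - \frac{12}{6 + B} + \frac{B}{3}$)
$-10 + g{\left(6^{2} \right)} \left(-47\right) = -10 + \frac{-36 + 6^{2} \left(6 + 6^{2}\right)}{3 \left(6 + 6^{2}\right)} \left(-47\right) = -10 + \frac{-36 + 36 \left(6 + 36\right)}{3 \left(6 + 36\right)} \left(-47\right) = -10 + \frac{-36 + 36 \cdot 42}{3 \cdot 42} \left(-47\right) = -10 + \frac{1}{3} \cdot \frac{1}{42} \left(-36 + 1512\right) \left(-47\right) = -10 + \frac{1}{3} \cdot \frac{1}{42} \cdot 1476 \left(-47\right) = -10 + \frac{82}{7} \left(-47\right) = -10 - \frac{3854}{7} = - \frac{3924}{7}$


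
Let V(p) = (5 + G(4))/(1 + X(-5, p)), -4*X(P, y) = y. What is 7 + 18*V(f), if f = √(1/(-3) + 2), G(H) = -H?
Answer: 1165/43 + 72*√15/43 ≈ 33.578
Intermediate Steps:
X(P, y) = -y/4
f = √15/3 (f = √(-⅓ + 2) = √(5/3) = √15/3 ≈ 1.2910)
V(p) = 1/(1 - p/4) (V(p) = (5 - 1*4)/(1 - p/4) = (5 - 4)/(1 - p/4) = 1/(1 - p/4))
7 + 18*V(f) = 7 + 18*(-4/(-4 + √15/3)) = 7 - 72/(-4 + √15/3)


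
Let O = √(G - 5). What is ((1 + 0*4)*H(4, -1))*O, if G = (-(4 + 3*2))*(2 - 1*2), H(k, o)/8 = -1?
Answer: -8*I*√5 ≈ -17.889*I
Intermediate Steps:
H(k, o) = -8 (H(k, o) = 8*(-1) = -8)
G = 0 (G = (-(4 + 6))*(2 - 2) = -1*10*0 = -10*0 = 0)
O = I*√5 (O = √(0 - 5) = √(-5) = I*√5 ≈ 2.2361*I)
((1 + 0*4)*H(4, -1))*O = ((1 + 0*4)*(-8))*(I*√5) = ((1 + 0)*(-8))*(I*√5) = (1*(-8))*(I*√5) = -8*I*√5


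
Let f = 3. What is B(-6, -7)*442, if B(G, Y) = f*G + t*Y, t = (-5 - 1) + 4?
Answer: -1768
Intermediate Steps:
t = -2 (t = -6 + 4 = -2)
B(G, Y) = -2*Y + 3*G (B(G, Y) = 3*G - 2*Y = -2*Y + 3*G)
B(-6, -7)*442 = (-2*(-7) + 3*(-6))*442 = (14 - 18)*442 = -4*442 = -1768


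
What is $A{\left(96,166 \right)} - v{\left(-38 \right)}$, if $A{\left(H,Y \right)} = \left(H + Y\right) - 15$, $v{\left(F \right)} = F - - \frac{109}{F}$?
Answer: $\frac{10939}{38} \approx 287.87$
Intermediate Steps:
$v{\left(F \right)} = F + \frac{109}{F}$
$A{\left(H,Y \right)} = -15 + H + Y$
$A{\left(96,166 \right)} - v{\left(-38 \right)} = \left(-15 + 96 + 166\right) - \left(-38 + \frac{109}{-38}\right) = 247 - \left(-38 + 109 \left(- \frac{1}{38}\right)\right) = 247 - \left(-38 - \frac{109}{38}\right) = 247 - - \frac{1553}{38} = 247 + \frac{1553}{38} = \frac{10939}{38}$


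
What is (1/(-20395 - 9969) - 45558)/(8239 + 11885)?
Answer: -1383323113/611045136 ≈ -2.2639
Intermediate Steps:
(1/(-20395 - 9969) - 45558)/(8239 + 11885) = (1/(-30364) - 45558)/20124 = (-1/30364 - 45558)*(1/20124) = -1383323113/30364*1/20124 = -1383323113/611045136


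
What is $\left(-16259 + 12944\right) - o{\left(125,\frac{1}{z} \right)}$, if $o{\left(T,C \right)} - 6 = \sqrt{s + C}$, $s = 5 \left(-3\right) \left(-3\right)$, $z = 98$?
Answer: $-3321 - \frac{\sqrt{8822}}{14} \approx -3327.7$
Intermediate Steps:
$s = 45$ ($s = \left(-15\right) \left(-3\right) = 45$)
$o{\left(T,C \right)} = 6 + \sqrt{45 + C}$
$\left(-16259 + 12944\right) - o{\left(125,\frac{1}{z} \right)} = \left(-16259 + 12944\right) - \left(6 + \sqrt{45 + \frac{1}{98}}\right) = -3315 - \left(6 + \sqrt{45 + \frac{1}{98}}\right) = -3315 - \left(6 + \sqrt{\frac{4411}{98}}\right) = -3315 - \left(6 + \frac{\sqrt{8822}}{14}\right) = -3321 - \frac{\sqrt{8822}}{14}$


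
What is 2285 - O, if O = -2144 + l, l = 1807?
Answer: 2622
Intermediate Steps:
O = -337 (O = -2144 + 1807 = -337)
2285 - O = 2285 - 1*(-337) = 2285 + 337 = 2622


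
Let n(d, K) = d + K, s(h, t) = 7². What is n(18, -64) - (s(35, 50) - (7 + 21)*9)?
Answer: 157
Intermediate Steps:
s(h, t) = 49
n(d, K) = K + d
n(18, -64) - (s(35, 50) - (7 + 21)*9) = (-64 + 18) - (49 - (7 + 21)*9) = -46 - (49 - 28*9) = -46 - (49 - 1*252) = -46 - (49 - 252) = -46 - 1*(-203) = -46 + 203 = 157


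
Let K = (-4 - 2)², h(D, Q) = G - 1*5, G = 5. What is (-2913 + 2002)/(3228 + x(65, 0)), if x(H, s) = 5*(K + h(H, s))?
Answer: -911/3408 ≈ -0.26731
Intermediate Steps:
h(D, Q) = 0 (h(D, Q) = 5 - 1*5 = 5 - 5 = 0)
K = 36 (K = (-6)² = 36)
x(H, s) = 180 (x(H, s) = 5*(36 + 0) = 5*36 = 180)
(-2913 + 2002)/(3228 + x(65, 0)) = (-2913 + 2002)/(3228 + 180) = -911/3408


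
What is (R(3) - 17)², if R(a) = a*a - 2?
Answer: 100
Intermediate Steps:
R(a) = -2 + a² (R(a) = a² - 2 = -2 + a²)
(R(3) - 17)² = ((-2 + 3²) - 17)² = ((-2 + 9) - 17)² = (7 - 17)² = (-10)² = 100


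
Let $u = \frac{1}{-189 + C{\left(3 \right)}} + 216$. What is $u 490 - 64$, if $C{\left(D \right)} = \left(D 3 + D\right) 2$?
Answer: $\frac{3490510}{33} \approx 1.0577 \cdot 10^{5}$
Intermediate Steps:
$C{\left(D \right)} = 8 D$ ($C{\left(D \right)} = \left(3 D + D\right) 2 = 4 D 2 = 8 D$)
$u = \frac{35639}{165}$ ($u = \frac{1}{-189 + 8 \cdot 3} + 216 = \frac{1}{-189 + 24} + 216 = \frac{1}{-165} + 216 = - \frac{1}{165} + 216 = \frac{35639}{165} \approx 215.99$)
$u 490 - 64 = \frac{35639}{165} \cdot 490 - 64 = \frac{3492622}{33} + \left(-150 + 86\right) = \frac{3492622}{33} - 64 = \frac{3490510}{33}$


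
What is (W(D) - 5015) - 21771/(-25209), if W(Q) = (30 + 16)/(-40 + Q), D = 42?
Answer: -13980173/2801 ≈ -4991.1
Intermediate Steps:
W(Q) = 46/(-40 + Q)
(W(D) - 5015) - 21771/(-25209) = (46/(-40 + 42) - 5015) - 21771/(-25209) = (46/2 - 5015) - 21771*(-1/25209) = (46*(1/2) - 5015) + 2419/2801 = (23 - 5015) + 2419/2801 = -4992 + 2419/2801 = -13980173/2801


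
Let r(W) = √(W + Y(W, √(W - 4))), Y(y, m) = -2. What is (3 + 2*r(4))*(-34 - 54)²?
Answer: 23232 + 15488*√2 ≈ 45135.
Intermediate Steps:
r(W) = √(-2 + W) (r(W) = √(W - 2) = √(-2 + W))
(3 + 2*r(4))*(-34 - 54)² = (3 + 2*√(-2 + 4))*(-34 - 54)² = (3 + 2*√2)*(-88)² = (3 + 2*√2)*7744 = 23232 + 15488*√2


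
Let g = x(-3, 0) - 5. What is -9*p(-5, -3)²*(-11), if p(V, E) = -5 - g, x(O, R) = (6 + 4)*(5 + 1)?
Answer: 356400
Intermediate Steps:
x(O, R) = 60 (x(O, R) = 10*6 = 60)
g = 55 (g = 60 - 5 = 55)
p(V, E) = -60 (p(V, E) = -5 - 1*55 = -5 - 55 = -60)
-9*p(-5, -3)²*(-11) = -9*(-60)²*(-11) = -9*3600*(-11) = -32400*(-11) = 356400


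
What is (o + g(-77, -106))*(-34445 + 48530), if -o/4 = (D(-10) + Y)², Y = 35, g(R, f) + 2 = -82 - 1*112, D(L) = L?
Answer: -37973160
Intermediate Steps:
g(R, f) = -196 (g(R, f) = -2 + (-82 - 1*112) = -2 + (-82 - 112) = -2 - 194 = -196)
o = -2500 (o = -4*(-10 + 35)² = -4*25² = -4*625 = -2500)
(o + g(-77, -106))*(-34445 + 48530) = (-2500 - 196)*(-34445 + 48530) = -2696*14085 = -37973160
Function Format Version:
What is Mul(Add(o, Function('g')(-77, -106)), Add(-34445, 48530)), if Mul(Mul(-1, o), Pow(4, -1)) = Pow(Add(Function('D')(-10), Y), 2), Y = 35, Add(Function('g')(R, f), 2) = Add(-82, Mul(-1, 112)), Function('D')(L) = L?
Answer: -37973160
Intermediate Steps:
Function('g')(R, f) = -196 (Function('g')(R, f) = Add(-2, Add(-82, Mul(-1, 112))) = Add(-2, Add(-82, -112)) = Add(-2, -194) = -196)
o = -2500 (o = Mul(-4, Pow(Add(-10, 35), 2)) = Mul(-4, Pow(25, 2)) = Mul(-4, 625) = -2500)
Mul(Add(o, Function('g')(-77, -106)), Add(-34445, 48530)) = Mul(Add(-2500, -196), Add(-34445, 48530)) = Mul(-2696, 14085) = -37973160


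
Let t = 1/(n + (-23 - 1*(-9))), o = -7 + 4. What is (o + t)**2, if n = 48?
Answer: 10201/1156 ≈ 8.8244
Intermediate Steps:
o = -3
t = 1/34 (t = 1/(48 + (-23 - 1*(-9))) = 1/(48 + (-23 + 9)) = 1/(48 - 14) = 1/34 ≈ 0.029412)
(o + t)**2 = (-3 + 1/34)**2 = (-101/34)**2 = 10201/1156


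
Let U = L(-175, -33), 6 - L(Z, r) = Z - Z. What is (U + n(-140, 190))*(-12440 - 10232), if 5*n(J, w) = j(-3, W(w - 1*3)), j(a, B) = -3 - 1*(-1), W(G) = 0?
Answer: -634816/5 ≈ -1.2696e+5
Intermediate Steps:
L(Z, r) = 6 (L(Z, r) = 6 - (Z - Z) = 6 - 1*0 = 6 + 0 = 6)
j(a, B) = -2 (j(a, B) = -3 + 1 = -2)
U = 6
n(J, w) = -⅖ (n(J, w) = (⅕)*(-2) = -⅖)
(U + n(-140, 190))*(-12440 - 10232) = (6 - ⅖)*(-12440 - 10232) = (28/5)*(-22672) = -634816/5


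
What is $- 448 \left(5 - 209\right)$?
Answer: $91392$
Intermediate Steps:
$- 448 \left(5 - 209\right) = \left(-448\right) \left(-204\right) = 91392$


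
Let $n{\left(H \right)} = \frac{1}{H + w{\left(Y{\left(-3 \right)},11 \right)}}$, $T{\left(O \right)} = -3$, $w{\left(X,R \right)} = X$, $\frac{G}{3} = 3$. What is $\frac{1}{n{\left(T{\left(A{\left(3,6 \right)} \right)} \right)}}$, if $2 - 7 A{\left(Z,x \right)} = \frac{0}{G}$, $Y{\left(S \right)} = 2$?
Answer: $-1$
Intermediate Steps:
$G = 9$ ($G = 3 \cdot 3 = 9$)
$A{\left(Z,x \right)} = \frac{2}{7}$ ($A{\left(Z,x \right)} = \frac{2}{7} - \frac{0 \cdot \frac{1}{9}}{7} = \frac{2}{7} - 0 = \frac{2}{7} + 0 = \frac{2}{7}$)
$n{\left(H \right)} = \frac{1}{2 + H}$ ($n{\left(H \right)} = \frac{1}{H + 2} = \frac{1}{2 + H}$)
$\frac{1}{n{\left(T{\left(A{\left(3,6 \right)} \right)} \right)}} = \frac{1}{\frac{1}{2 - 3}} = \frac{1}{\frac{1}{-1}} = \frac{1}{-1} = -1$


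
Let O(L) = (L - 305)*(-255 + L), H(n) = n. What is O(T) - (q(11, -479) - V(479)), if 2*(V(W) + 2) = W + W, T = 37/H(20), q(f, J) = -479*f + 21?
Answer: 32986969/400 ≈ 82467.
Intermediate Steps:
q(f, J) = 21 - 479*f
T = 37/20 ≈ 1.8500
V(W) = -2 + W (V(W) = -2 + (W + W)/2 = -2 + (2*W)/2 = -2 + W)
O(L) = (-305 + L)*(-255 + L)
O(T) - (q(11, -479) - V(479)) = (77775 + (37/20)**2 - 560*37/20) - ((21 - 479*11) - (-2 + 479)) = (77775 + 1369/400 - 1036) - ((21 - 5269) - 1*477) = 30696969/400 - (-5248 - 477) = 30696969/400 - 1*(-5725) = 30696969/400 + 5725 = 32986969/400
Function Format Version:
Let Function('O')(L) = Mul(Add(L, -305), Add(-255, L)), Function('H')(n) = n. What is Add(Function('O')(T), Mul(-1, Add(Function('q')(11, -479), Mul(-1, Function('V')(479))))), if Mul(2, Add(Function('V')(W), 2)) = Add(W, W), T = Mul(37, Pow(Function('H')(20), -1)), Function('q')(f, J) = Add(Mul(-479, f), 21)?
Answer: Rational(32986969, 400) ≈ 82467.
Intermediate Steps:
Function('q')(f, J) = Add(21, Mul(-479, f))
T = Rational(37, 20) (T = Mul(37, Pow(20, -1)) = Mul(37, Rational(1, 20)) = Rational(37, 20) ≈ 1.8500)
Function('V')(W) = Add(-2, W) (Function('V')(W) = Add(-2, Mul(Rational(1, 2), Add(W, W))) = Add(-2, Mul(Rational(1, 2), Mul(2, W))) = Add(-2, W))
Function('O')(L) = Mul(Add(-305, L), Add(-255, L))
Add(Function('O')(T), Mul(-1, Add(Function('q')(11, -479), Mul(-1, Function('V')(479))))) = Add(Add(77775, Pow(Rational(37, 20), 2), Mul(-560, Rational(37, 20))), Mul(-1, Add(Add(21, Mul(-479, 11)), Mul(-1, Add(-2, 479))))) = Add(Add(77775, Rational(1369, 400), -1036), Mul(-1, Add(Add(21, -5269), Mul(-1, 477)))) = Add(Rational(30696969, 400), Mul(-1, Add(-5248, -477))) = Add(Rational(30696969, 400), Mul(-1, -5725)) = Add(Rational(30696969, 400), 5725) = Rational(32986969, 400)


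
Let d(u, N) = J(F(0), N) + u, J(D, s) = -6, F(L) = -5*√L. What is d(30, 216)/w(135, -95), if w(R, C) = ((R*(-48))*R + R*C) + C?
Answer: -3/110965 ≈ -2.7036e-5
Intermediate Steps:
w(R, C) = C - 48*R² + C*R (w(R, C) = ((-48*R)*R + C*R) + C = (-48*R² + C*R) + C = C - 48*R² + C*R)
d(u, N) = -6 + u
d(30, 216)/w(135, -95) = (-6 + 30)/(-95 - 48*135² - 95*135) = 24/(-95 - 48*18225 - 12825) = 24/(-95 - 874800 - 12825) = 24/(-887720) = 24*(-1/887720) = -3/110965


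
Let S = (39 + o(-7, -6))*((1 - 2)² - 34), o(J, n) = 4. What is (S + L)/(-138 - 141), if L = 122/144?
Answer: 102107/20088 ≈ 5.0830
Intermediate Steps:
L = 61/72 (L = 122*(1/144) = 61/72 ≈ 0.84722)
S = -1419 (S = (39 + 4)*((1 - 2)² - 34) = 43*((-1)² - 34) = 43*(1 - 34) = 43*(-33) = -1419)
(S + L)/(-138 - 141) = (-1419 + 61/72)/(-138 - 141) = -102107/72/(-279) = -102107/72*(-1/279) = 102107/20088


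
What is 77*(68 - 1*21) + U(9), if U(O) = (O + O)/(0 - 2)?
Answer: 3610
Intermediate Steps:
U(O) = -O (U(O) = (2*O)/(-2) = (2*O)*(-½) = -O)
77*(68 - 1*21) + U(9) = 77*(68 - 1*21) - 1*9 = 77*(68 - 21) - 9 = 77*47 - 9 = 3619 - 9 = 3610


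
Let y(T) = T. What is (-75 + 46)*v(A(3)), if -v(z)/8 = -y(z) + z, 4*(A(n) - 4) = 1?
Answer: 0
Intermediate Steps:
A(n) = 17/4 (A(n) = 4 + (1/4)*1 = 4 + 1/4 = 17/4)
v(z) = 0 (v(z) = -8*(-z + z) = -8*0 = 0)
(-75 + 46)*v(A(3)) = (-75 + 46)*0 = -29*0 = 0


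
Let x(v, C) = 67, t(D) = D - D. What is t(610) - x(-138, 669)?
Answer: -67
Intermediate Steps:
t(D) = 0
t(610) - x(-138, 669) = 0 - 1*67 = 0 - 67 = -67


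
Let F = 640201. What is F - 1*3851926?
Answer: -3211725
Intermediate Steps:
F - 1*3851926 = 640201 - 1*3851926 = 640201 - 3851926 = -3211725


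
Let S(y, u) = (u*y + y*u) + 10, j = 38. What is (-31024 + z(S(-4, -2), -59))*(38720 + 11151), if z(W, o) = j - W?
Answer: -1546599452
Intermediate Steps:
S(y, u) = 10 + 2*u*y (S(y, u) = (u*y + u*y) + 10 = 2*u*y + 10 = 10 + 2*u*y)
z(W, o) = 38 - W
(-31024 + z(S(-4, -2), -59))*(38720 + 11151) = (-31024 + (38 - (10 + 2*(-2)*(-4))))*(38720 + 11151) = (-31024 + (38 - (10 + 16)))*49871 = (-31024 + (38 - 1*26))*49871 = (-31024 + (38 - 26))*49871 = (-31024 + 12)*49871 = -31012*49871 = -1546599452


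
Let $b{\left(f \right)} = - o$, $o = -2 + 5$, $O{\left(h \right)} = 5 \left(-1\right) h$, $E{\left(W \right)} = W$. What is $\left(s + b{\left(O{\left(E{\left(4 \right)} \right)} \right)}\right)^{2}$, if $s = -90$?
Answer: $8649$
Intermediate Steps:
$O{\left(h \right)} = - 5 h$
$o = 3$
$b{\left(f \right)} = -3$ ($b{\left(f \right)} = \left(-1\right) 3 = -3$)
$\left(s + b{\left(O{\left(E{\left(4 \right)} \right)} \right)}\right)^{2} = \left(-90 - 3\right)^{2} = \left(-93\right)^{2} = 8649$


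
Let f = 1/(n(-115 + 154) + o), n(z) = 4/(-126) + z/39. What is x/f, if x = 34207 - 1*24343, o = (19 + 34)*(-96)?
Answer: -351249368/7 ≈ -5.0178e+7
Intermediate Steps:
o = -5088 (o = 53*(-96) = -5088)
x = 9864 (x = 34207 - 24343 = 9864)
n(z) = -2/63 + z/39 (n(z) = 4*(-1/126) + z*(1/39) = -2/63 + z/39)
f = -63/320483 (f = 1/((-2/63 + (-115 + 154)/39) - 5088) = 1/((-2/63 + (1/39)*39) - 5088) = 1/((-2/63 + 1) - 5088) = 1/(61/63 - 5088) = 1/(-320483/63) = -63/320483 ≈ -0.00019658)
x/f = 9864/(-63/320483) = 9864*(-320483/63) = -351249368/7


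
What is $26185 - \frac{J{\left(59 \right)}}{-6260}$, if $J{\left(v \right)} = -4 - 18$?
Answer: $\frac{81959039}{3130} \approx 26185.0$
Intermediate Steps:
$J{\left(v \right)} = -22$ ($J{\left(v \right)} = -4 - 18 = -22$)
$26185 - \frac{J{\left(59 \right)}}{-6260} = 26185 - - \frac{22}{-6260} = 26185 - \left(-22\right) \left(- \frac{1}{6260}\right) = 26185 - \frac{11}{3130} = \frac{81959039}{3130}$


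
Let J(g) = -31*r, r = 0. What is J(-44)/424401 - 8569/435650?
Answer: -8569/435650 ≈ -0.019669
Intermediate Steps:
J(g) = 0 (J(g) = -31*0 = 0)
J(-44)/424401 - 8569/435650 = 0/424401 - 8569/435650 = 0*(1/424401) - 8569*1/435650 = 0 - 8569/435650 = -8569/435650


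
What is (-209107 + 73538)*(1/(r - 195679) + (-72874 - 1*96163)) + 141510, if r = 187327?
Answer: 191397092773745/8352 ≈ 2.2916e+10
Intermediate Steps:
(-209107 + 73538)*(1/(r - 195679) + (-72874 - 1*96163)) + 141510 = (-209107 + 73538)*(1/(187327 - 195679) + (-72874 - 1*96163)) + 141510 = -135569*(1/(-8352) + (-72874 - 96163)) + 141510 = -135569*(-1/8352 - 169037) + 141510 = -135569*(-1411797025/8352) + 141510 = 191395910882225/8352 + 141510 = 191397092773745/8352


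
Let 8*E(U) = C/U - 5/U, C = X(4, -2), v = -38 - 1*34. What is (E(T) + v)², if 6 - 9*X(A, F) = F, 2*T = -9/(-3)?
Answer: 61042969/11664 ≈ 5233.5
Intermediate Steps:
T = 3/2 (T = (-9/(-3))/2 = (-9*(-⅓))/2 = (½)*3 = 3/2 ≈ 1.5000)
X(A, F) = ⅔ - F/9
v = -72 (v = -38 - 34 = -72)
C = 8/9 (C = ⅔ - ⅑*(-2) = ⅔ + 2/9 = 8/9 ≈ 0.88889)
E(U) = -37/(72*U) (E(U) = (8/(9*U) - 5/U)/8 = (-37/(9*U))/8 = -37/(72*U))
(E(T) + v)² = (-37/(72*3/2) - 72)² = (-37/72*⅔ - 72)² = (-37/108 - 72)² = (-7813/108)² = 61042969/11664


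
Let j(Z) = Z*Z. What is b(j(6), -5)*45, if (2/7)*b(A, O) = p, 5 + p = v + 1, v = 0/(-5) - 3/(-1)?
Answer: -315/2 ≈ -157.50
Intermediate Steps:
v = 3 (v = 0*(-1/5) - 3*(-1) = 0 + 3 = 3)
j(Z) = Z**2
p = -1 (p = -5 + (3 + 1) = -5 + 4 = -1)
b(A, O) = -7/2 (b(A, O) = (7/2)*(-1) = -7/2)
b(j(6), -5)*45 = -7/2*45 = -315/2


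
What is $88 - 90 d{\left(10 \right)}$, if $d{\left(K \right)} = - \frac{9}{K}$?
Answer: $169$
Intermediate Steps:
$88 - 90 d{\left(10 \right)} = 88 - 90 \left(- \frac{9}{10}\right) = 88 - 90 \left(\left(-9\right) \frac{1}{10}\right) = 88 - -81 = 88 + 81 = 169$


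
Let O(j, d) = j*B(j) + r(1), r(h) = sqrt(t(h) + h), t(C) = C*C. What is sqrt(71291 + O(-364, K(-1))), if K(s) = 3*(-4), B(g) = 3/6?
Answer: sqrt(71109 + sqrt(2)) ≈ 266.67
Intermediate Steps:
t(C) = C**2
r(h) = sqrt(h + h**2) (r(h) = sqrt(h**2 + h) = sqrt(h + h**2))
B(g) = 1/2 (B(g) = 3*(1/6) = 1/2)
K(s) = -12
O(j, d) = sqrt(2) + j/2 (O(j, d) = j*(1/2) + sqrt(1*(1 + 1)) = j/2 + sqrt(1*2) = j/2 + sqrt(2) = sqrt(2) + j/2)
sqrt(71291 + O(-364, K(-1))) = sqrt(71291 + (sqrt(2) + (1/2)*(-364))) = sqrt(71291 + (sqrt(2) - 182)) = sqrt(71291 + (-182 + sqrt(2))) = sqrt(71109 + sqrt(2))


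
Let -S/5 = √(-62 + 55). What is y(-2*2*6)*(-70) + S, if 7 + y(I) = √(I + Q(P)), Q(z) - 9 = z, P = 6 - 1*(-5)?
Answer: 490 - 140*I - 5*I*√7 ≈ 490.0 - 153.23*I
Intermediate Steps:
P = 11 (P = 6 + 5 = 11)
Q(z) = 9 + z
S = -5*I*√7 (S = -5*√(-62 + 55) = -5*I*√7 ≈ -13.229*I)
y(I) = -7 + √(20 + I) (y(I) = -7 + √(I + (9 + 11)) = -7 + √(I + 20) = -7 + √(20 + I))
y(-2*2*6)*(-70) + S = (-7 + √(20 - 2*2*6))*(-70) - 5*I*√7 = (-7 + √(20 - 4*6))*(-70) - 5*I*√7 = (-7 + √(20 - 24))*(-70) - 5*I*√7 = (-7 + √(-4))*(-70) - 5*I*√7 = (-7 + 2*I)*(-70) - 5*I*√7 = (490 - 140*I) - 5*I*√7 = 490 - 140*I - 5*I*√7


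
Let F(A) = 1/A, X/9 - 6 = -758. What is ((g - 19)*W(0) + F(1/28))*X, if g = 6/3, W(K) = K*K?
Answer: -189504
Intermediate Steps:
X = -6768 (X = 54 + 9*(-758) = 54 - 6822 = -6768)
W(K) = K²
g = 2 (g = 6*(⅓) = 2)
((g - 19)*W(0) + F(1/28))*X = ((2 - 19)*0² + 1/(1/28))*(-6768) = (-17*0 + 1/(1/28))*(-6768) = (0 + 28)*(-6768) = 28*(-6768) = -189504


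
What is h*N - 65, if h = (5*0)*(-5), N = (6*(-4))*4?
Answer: -65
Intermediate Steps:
N = -96 (N = -24*4 = -96)
h = 0 (h = 0*(-5) = 0)
h*N - 65 = 0*(-96) - 65 = 0 - 65 = -65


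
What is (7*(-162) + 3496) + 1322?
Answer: 3684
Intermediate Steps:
(7*(-162) + 3496) + 1322 = (-1134 + 3496) + 1322 = 2362 + 1322 = 3684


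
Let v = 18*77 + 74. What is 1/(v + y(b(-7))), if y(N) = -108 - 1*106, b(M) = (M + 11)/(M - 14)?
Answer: 1/1246 ≈ 0.00080257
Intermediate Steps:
b(M) = (11 + M)/(-14 + M)
y(N) = -214 (y(N) = -108 - 106 = -214)
v = 1460 (v = 1386 + 74 = 1460)
1/(v + y(b(-7))) = 1/(1460 - 214) = 1/1246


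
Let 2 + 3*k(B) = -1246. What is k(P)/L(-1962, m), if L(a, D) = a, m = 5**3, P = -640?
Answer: 208/981 ≈ 0.21203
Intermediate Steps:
k(B) = -416 (k(B) = -2/3 + (1/3)*(-1246) = -2/3 - 1246/3 = -416)
m = 125
k(P)/L(-1962, m) = -416/(-1962) = -416*(-1/1962) = 208/981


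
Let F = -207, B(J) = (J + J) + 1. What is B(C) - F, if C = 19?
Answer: 246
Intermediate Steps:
B(J) = 1 + 2*J (B(J) = 2*J + 1 = 1 + 2*J)
B(C) - F = (1 + 2*19) - 1*(-207) = (1 + 38) + 207 = 39 + 207 = 246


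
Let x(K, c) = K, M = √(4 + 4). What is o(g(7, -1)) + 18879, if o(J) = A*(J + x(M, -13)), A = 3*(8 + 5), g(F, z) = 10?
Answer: 19269 + 78*√2 ≈ 19379.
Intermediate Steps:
M = 2*√2 (M = √8 = 2*√2 ≈ 2.8284)
A = 39 (A = 3*13 = 39)
o(J) = 39*J + 78*√2 (o(J) = 39*(J + 2*√2) = 39*J + 78*√2)
o(g(7, -1)) + 18879 = (39*10 + 78*√2) + 18879 = (390 + 78*√2) + 18879 = 19269 + 78*√2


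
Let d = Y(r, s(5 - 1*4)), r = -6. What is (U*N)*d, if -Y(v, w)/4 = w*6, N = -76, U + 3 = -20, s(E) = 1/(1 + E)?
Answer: -20976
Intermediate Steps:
U = -23 (U = -3 - 20 = -23)
Y(v, w) = -24*w (Y(v, w) = -4*w*6 = -24*w)
d = -12 (d = -24/(1 + (5 - 1*4)) = -24/(1 + (5 - 4)) = -24/(1 + 1) = -24/2 = -24*1/2 = -12)
(U*N)*d = -23*(-76)*(-12) = 1748*(-12) = -20976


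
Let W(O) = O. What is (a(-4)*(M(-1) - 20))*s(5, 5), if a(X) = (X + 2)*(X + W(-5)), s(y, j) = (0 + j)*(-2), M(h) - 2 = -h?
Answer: 3060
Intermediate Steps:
M(h) = 2 - h
s(y, j) = -2*j (s(y, j) = j*(-2) = -2*j)
a(X) = (-5 + X)*(2 + X) (a(X) = (X + 2)*(X - 5) = (2 + X)*(-5 + X) = (-5 + X)*(2 + X))
(a(-4)*(M(-1) - 20))*s(5, 5) = ((-10 + (-4)**2 - 3*(-4))*((2 - 1*(-1)) - 20))*(-2*5) = ((-10 + 16 + 12)*((2 + 1) - 20))*(-10) = (18*(3 - 20))*(-10) = (18*(-17))*(-10) = -306*(-10) = 3060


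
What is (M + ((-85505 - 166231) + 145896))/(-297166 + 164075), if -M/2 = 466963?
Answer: 148538/19013 ≈ 7.8124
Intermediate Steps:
M = -933926 (M = -2*466963 = -933926)
(M + ((-85505 - 166231) + 145896))/(-297166 + 164075) = (-933926 + ((-85505 - 166231) + 145896))/(-297166 + 164075) = (-933926 + (-251736 + 145896))/(-133091) = (-933926 - 105840)*(-1/133091) = -1039766*(-1/133091) = 148538/19013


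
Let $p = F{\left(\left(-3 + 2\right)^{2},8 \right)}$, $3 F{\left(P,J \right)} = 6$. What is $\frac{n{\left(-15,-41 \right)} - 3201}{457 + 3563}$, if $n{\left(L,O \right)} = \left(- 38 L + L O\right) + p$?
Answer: $- \frac{1007}{2010} \approx -0.50099$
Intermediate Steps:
$F{\left(P,J \right)} = 2$ ($F{\left(P,J \right)} = \frac{1}{3} \cdot 6 = 2$)
$p = 2$
$n{\left(L,O \right)} = 2 - 38 L + L O$ ($n{\left(L,O \right)} = \left(- 38 L + L O\right) + 2 = 2 - 38 L + L O$)
$\frac{n{\left(-15,-41 \right)} - 3201}{457 + 3563} = \frac{\left(2 - -570 - -615\right) - 3201}{457 + 3563} = \frac{\left(2 + 570 + 615\right) - 3201}{4020} = \left(1187 - 3201\right) \frac{1}{4020} = \left(-2014\right) \frac{1}{4020} = - \frac{1007}{2010}$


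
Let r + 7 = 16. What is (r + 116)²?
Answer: 15625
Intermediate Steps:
r = 9 (r = -7 + 16 = 9)
(r + 116)² = (9 + 116)² = 125² = 15625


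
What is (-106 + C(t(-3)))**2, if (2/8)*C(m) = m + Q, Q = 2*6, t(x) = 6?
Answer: 1156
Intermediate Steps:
Q = 12
C(m) = 48 + 4*m (C(m) = 4*(m + 12) = 4*(12 + m) = 48 + 4*m)
(-106 + C(t(-3)))**2 = (-106 + (48 + 4*6))**2 = (-106 + (48 + 24))**2 = (-106 + 72)**2 = (-34)**2 = 1156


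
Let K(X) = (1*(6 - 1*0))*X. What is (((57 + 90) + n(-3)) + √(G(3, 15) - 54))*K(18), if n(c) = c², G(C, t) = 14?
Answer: 16848 + 216*I*√10 ≈ 16848.0 + 683.05*I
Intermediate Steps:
K(X) = 6*X (K(X) = (1*(6 + 0))*X = (1*6)*X = 6*X)
(((57 + 90) + n(-3)) + √(G(3, 15) - 54))*K(18) = (((57 + 90) + (-3)²) + √(14 - 54))*(6*18) = ((147 + 9) + √(-40))*108 = (156 + 2*I*√10)*108 = 16848 + 216*I*√10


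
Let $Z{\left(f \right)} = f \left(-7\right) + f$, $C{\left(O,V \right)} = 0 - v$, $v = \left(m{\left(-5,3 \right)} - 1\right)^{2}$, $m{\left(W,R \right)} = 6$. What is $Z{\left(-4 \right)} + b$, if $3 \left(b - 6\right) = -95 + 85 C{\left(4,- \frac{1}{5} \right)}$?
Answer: $-710$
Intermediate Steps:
$v = 25$ ($v = \left(6 - 1\right)^{2} = 5^{2} = 25$)
$C{\left(O,V \right)} = -25$ ($C{\left(O,V \right)} = 0 - 25 = -25$)
$Z{\left(f \right)} = - 6 f$ ($Z{\left(f \right)} = - 7 f + f = - 6 f$)
$b = -734$ ($b = 6 + \frac{-95 + 85 \left(-25\right)}{3} = 6 + \frac{-95 - 2125}{3} = 6 + \frac{1}{3} \left(-2220\right) = 6 - 740 = -734$)
$Z{\left(-4 \right)} + b = \left(-6\right) \left(-4\right) - 734 = 24 - 734 = -710$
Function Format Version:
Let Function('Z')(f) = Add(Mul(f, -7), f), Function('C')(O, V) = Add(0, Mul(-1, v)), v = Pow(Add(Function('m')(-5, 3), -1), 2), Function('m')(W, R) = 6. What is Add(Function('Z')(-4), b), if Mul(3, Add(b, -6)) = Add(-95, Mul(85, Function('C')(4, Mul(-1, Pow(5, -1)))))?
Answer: -710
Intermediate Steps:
v = 25 (v = Pow(Add(6, -1), 2) = Pow(5, 2) = 25)
Function('C')(O, V) = -25 (Function('C')(O, V) = Add(0, Mul(-1, 25)) = Add(0, -25) = -25)
Function('Z')(f) = Mul(-6, f) (Function('Z')(f) = Add(Mul(-7, f), f) = Mul(-6, f))
b = -734 (b = Add(6, Mul(Rational(1, 3), Add(-95, Mul(85, -25)))) = Add(6, Mul(Rational(1, 3), Add(-95, -2125))) = Add(6, Mul(Rational(1, 3), -2220)) = Add(6, -740) = -734)
Add(Function('Z')(-4), b) = Add(Mul(-6, -4), -734) = Add(24, -734) = -710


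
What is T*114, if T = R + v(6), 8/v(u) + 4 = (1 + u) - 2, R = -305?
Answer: -33858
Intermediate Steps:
v(u) = 8/(-5 + u) (v(u) = 8/(-4 + ((1 + u) - 2)) = 8/(-4 + (-1 + u)) = 8/(-5 + u))
T = -297 (T = -305 + 8/(-5 + 6) = -305 + 8/1 = -305 + 8*1 = -305 + 8 = -297)
T*114 = -297*114 = -33858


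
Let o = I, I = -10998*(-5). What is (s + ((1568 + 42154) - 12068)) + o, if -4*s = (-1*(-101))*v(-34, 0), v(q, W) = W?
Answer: 86644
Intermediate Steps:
I = 54990
o = 54990
s = 0 (s = -(-1*(-101))*0/4 = -101*0/4 = -1/4*0 = 0)
(s + ((1568 + 42154) - 12068)) + o = (0 + ((1568 + 42154) - 12068)) + 54990 = (0 + (43722 - 12068)) + 54990 = (0 + 31654) + 54990 = 31654 + 54990 = 86644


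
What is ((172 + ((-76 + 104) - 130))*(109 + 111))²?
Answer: 237160000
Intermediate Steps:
((172 + ((-76 + 104) - 130))*(109 + 111))² = ((172 + (28 - 130))*220)² = ((172 - 102)*220)² = (70*220)² = 15400² = 237160000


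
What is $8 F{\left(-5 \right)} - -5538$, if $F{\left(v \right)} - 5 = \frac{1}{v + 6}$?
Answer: $5586$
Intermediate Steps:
$F{\left(v \right)} = 5 + \frac{1}{6 + v}$ ($F{\left(v \right)} = 5 + \frac{1}{v + 6} = 5 + \frac{1}{6 + v}$)
$8 F{\left(-5 \right)} - -5538 = 8 \frac{31 + 5 \left(-5\right)}{6 - 5} - -5538 = 8 \frac{31 - 25}{1} + 5538 = 8 \cdot 1 \cdot 6 + 5538 = 8 \cdot 6 + 5538 = 48 + 5538 = 5586$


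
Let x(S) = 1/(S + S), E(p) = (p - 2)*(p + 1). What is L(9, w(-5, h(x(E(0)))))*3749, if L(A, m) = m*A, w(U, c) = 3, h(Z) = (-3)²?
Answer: 101223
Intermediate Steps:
E(p) = (1 + p)*(-2 + p) (E(p) = (-2 + p)*(1 + p) = (1 + p)*(-2 + p))
x(S) = 1/(2*S)
h(Z) = 9
L(A, m) = A*m
L(9, w(-5, h(x(E(0)))))*3749 = (9*3)*3749 = 27*3749 = 101223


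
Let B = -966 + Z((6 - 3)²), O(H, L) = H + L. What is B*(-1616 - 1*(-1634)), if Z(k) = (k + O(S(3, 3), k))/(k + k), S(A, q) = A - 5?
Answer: -17372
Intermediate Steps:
S(A, q) = -5 + A
Z(k) = (-2 + 2*k)/(2*k) (Z(k) = (k + ((-5 + 3) + k))/(k + k) = (k + (-2 + k))/((2*k)) = (-2 + 2*k)*(1/(2*k)) = (-2 + 2*k)/(2*k))
B = -8686/9 (B = -966 + (-1 + (6 - 3)²)/((6 - 3)²) = -966 + (-1 + 3²)/(3²) = -966 + (-1 + 9)/9 = -966 + (⅑)*8 = -966 + 8/9 = -8686/9 ≈ -965.11)
B*(-1616 - 1*(-1634)) = -8686*(-1616 - 1*(-1634))/9 = -8686*(-1616 + 1634)/9 = -8686/9*18 = -17372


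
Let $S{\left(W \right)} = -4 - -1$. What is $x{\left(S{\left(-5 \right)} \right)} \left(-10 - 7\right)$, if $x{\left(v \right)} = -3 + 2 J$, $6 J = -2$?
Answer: $\frac{187}{3} \approx 62.333$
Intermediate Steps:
$J = - \frac{1}{3}$ ($J = \frac{1}{6} \left(-2\right) = - \frac{1}{3} \approx -0.33333$)
$S{\left(W \right)} = -3$ ($S{\left(W \right)} = -4 + 1 = -3$)
$x{\left(v \right)} = - \frac{11}{3}$ ($x{\left(v \right)} = -3 + 2 \left(- \frac{1}{3}\right) = -3 - \frac{2}{3} = - \frac{11}{3}$)
$x{\left(S{\left(-5 \right)} \right)} \left(-10 - 7\right) = - \frac{11 \left(-10 - 7\right)}{3} = \left(- \frac{11}{3}\right) \left(-17\right) = \frac{187}{3}$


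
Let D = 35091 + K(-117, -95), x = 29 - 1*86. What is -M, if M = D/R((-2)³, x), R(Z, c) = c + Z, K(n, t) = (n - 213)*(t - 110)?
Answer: 102741/65 ≈ 1580.6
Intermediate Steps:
x = -57 (x = 29 - 86 = -57)
K(n, t) = (-213 + n)*(-110 + t)
D = 102741 (D = 35091 + (23430 - 213*(-95) - 110*(-117) - 117*(-95)) = 35091 + (23430 + 20235 + 12870 + 11115) = 35091 + 67650 = 102741)
R(Z, c) = Z + c
M = -102741/65 (M = 102741/((-2)³ - 57) = 102741/(-8 - 57) = 102741/(-65) = 102741*(-1/65) = -102741/65 ≈ -1580.6)
-M = -1*(-102741/65) = 102741/65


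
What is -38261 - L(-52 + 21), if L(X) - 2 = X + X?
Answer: -38201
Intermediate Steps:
L(X) = 2 + 2*X (L(X) = 2 + (X + X) = 2 + 2*X)
-38261 - L(-52 + 21) = -38261 - (2 + 2*(-52 + 21)) = -38261 - (2 + 2*(-31)) = -38261 - (2 - 62) = -38261 - 1*(-60) = -38261 + 60 = -38201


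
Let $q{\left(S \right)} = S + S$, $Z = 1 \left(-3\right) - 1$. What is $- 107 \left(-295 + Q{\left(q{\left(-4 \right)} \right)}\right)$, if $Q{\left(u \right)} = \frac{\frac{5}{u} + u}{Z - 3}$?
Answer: $\frac{1760257}{56} \approx 31433.0$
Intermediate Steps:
$Z = -4$ ($Z = -3 - 1 = -4$)
$q{\left(S \right)} = 2 S$
$Q{\left(u \right)} = - \frac{5}{7 u} - \frac{u}{7}$ ($Q{\left(u \right)} = \frac{\frac{5}{u} + u}{-4 - 3} = \frac{u + \frac{5}{u}}{-7} = \left(u + \frac{5}{u}\right) \left(- \frac{1}{7}\right) = - \frac{5}{7 u} - \frac{u}{7}$)
$- 107 \left(-295 + Q{\left(q{\left(-4 \right)} \right)}\right) = - 107 \left(-295 + \frac{-5 - \left(2 \left(-4\right)\right)^{2}}{7 \cdot 2 \left(-4\right)}\right) = - 107 \left(-295 + \frac{-5 - \left(-8\right)^{2}}{7 \left(-8\right)}\right) = - 107 \left(-295 + \frac{1}{7} \left(- \frac{1}{8}\right) \left(-5 - 64\right)\right) = - 107 \left(-295 + \frac{1}{7} \left(- \frac{1}{8}\right) \left(-69\right)\right) = - 107 \left(-295 + \frac{69}{56}\right) = \left(-107\right) \left(- \frac{16451}{56}\right) = \frac{1760257}{56}$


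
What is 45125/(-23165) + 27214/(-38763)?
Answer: -475918537/179588979 ≈ -2.6500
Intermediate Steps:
45125/(-23165) + 27214/(-38763) = 45125*(-1/23165) + 27214*(-1/38763) = -9025/4633 - 27214/38763 = -475918537/179588979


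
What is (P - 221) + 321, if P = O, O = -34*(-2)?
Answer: 168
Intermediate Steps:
O = 68
P = 68
(P - 221) + 321 = (68 - 221) + 321 = -153 + 321 = 168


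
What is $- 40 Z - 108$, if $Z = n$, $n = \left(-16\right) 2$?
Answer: $1172$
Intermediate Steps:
$n = -32$
$Z = -32$
$- 40 Z - 108 = \left(-40\right) \left(-32\right) - 108 = 1280 - 108 = 1172$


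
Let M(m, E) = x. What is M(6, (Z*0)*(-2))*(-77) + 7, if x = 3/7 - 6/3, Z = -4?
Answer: 128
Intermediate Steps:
x = -11/7 (x = 3*(1/7) - 6*1/3 = 3/7 - 2 = -11/7 ≈ -1.5714)
M(m, E) = -11/7
M(6, (Z*0)*(-2))*(-77) + 7 = -11/7*(-77) + 7 = 121 + 7 = 128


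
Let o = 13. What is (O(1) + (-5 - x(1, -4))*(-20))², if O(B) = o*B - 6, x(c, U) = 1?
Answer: 16129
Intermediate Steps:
O(B) = -6 + 13*B (O(B) = 13*B - 6 = -6 + 13*B)
(O(1) + (-5 - x(1, -4))*(-20))² = ((-6 + 13*1) + (-5 - 1*1)*(-20))² = ((-6 + 13) + (-5 - 1)*(-20))² = (7 - 6*(-20))² = (7 + 120)² = 127² = 16129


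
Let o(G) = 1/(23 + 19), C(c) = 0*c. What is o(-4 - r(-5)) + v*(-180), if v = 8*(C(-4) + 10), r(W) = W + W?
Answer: -604799/42 ≈ -14400.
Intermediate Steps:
r(W) = 2*W
C(c) = 0
o(G) = 1/42
v = 80 (v = 8*(0 + 10) = 8*10 = 80)
o(-4 - r(-5)) + v*(-180) = 1/42 + 80*(-180) = 1/42 - 14400 = -604799/42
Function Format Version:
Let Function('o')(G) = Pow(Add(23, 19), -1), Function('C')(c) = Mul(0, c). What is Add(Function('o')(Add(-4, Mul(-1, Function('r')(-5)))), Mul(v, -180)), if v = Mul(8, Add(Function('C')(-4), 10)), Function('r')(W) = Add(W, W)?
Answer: Rational(-604799, 42) ≈ -14400.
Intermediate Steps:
Function('r')(W) = Mul(2, W)
Function('C')(c) = 0
Function('o')(G) = Rational(1, 42) (Function('o')(G) = Pow(42, -1) = Rational(1, 42))
v = 80 (v = Mul(8, Add(0, 10)) = Mul(8, 10) = 80)
Add(Function('o')(Add(-4, Mul(-1, Function('r')(-5)))), Mul(v, -180)) = Add(Rational(1, 42), Mul(80, -180)) = Add(Rational(1, 42), -14400) = Rational(-604799, 42)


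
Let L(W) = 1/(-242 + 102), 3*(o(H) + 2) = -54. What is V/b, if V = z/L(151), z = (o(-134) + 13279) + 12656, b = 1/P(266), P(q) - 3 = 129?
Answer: -478909200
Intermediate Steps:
P(q) = 132 (P(q) = 3 + 129 = 132)
o(H) = -20 (o(H) = -2 + (⅓)*(-54) = -2 - 18 = -20)
L(W) = -1/140 (L(W) = 1/(-140) = -1/140)
b = 1/132 ≈ 0.0075758
z = 25915 (z = (-20 + 13279) + 12656 = 13259 + 12656 = 25915)
V = -3628100 (V = 25915/(-1/140) = 25915*(-140) = -3628100)
V/b = -3628100/1/132 = -3628100*132 = -478909200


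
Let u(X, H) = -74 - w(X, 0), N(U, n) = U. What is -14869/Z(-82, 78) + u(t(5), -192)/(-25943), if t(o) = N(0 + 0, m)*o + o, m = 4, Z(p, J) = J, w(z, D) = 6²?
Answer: -385737887/2023554 ≈ -190.62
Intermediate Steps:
w(z, D) = 36
t(o) = o (t(o) = (0 + 0)*o + o = 0*o + o = 0 + o = o)
u(X, H) = -110 (u(X, H) = -74 - 1*36 = -74 - 36 = -110)
-14869/Z(-82, 78) + u(t(5), -192)/(-25943) = -14869/78 - 110/(-25943) = -14869*1/78 - 110*(-1/25943) = -14869/78 + 110/25943 = -385737887/2023554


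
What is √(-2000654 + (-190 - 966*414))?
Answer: 48*I*√1042 ≈ 1549.4*I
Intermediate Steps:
√(-2000654 + (-190 - 966*414)) = √(-2000654 + (-190 - 399924)) = √(-2000654 - 400114) = √(-2400768) = 48*I*√1042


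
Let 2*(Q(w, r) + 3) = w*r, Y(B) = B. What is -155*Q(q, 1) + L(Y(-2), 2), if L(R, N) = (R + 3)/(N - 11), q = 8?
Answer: -1396/9 ≈ -155.11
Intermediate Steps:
L(R, N) = (3 + R)/(-11 + N)
Q(w, r) = -3 + r*w/2 (Q(w, r) = -3 + (w*r)/2 = -3 + (r*w)/2 = -3 + r*w/2)
-155*Q(q, 1) + L(Y(-2), 2) = -155*(-3 + (½)*1*8) + (3 - 2)/(-11 + 2) = -155*(-3 + 4) + 1/(-9) = -155*1 - ⅑*1 = -155 - ⅑ = -1396/9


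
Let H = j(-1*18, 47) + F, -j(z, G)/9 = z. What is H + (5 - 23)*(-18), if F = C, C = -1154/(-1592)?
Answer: 387433/796 ≈ 486.72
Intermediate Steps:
C = 577/796 (C = -1154*(-1/1592) = 577/796 ≈ 0.72487)
j(z, G) = -9*z
F = 577/796 ≈ 0.72487
H = 129529/796 (H = -(-9)*18 + 577/796 = -9*(-18) + 577/796 = 162 + 577/796 = 129529/796 ≈ 162.72)
H + (5 - 23)*(-18) = 129529/796 + (5 - 23)*(-18) = 129529/796 - 18*(-18) = 129529/796 + 324 = 387433/796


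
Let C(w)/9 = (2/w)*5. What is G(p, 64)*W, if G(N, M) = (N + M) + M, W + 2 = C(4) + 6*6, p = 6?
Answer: 7571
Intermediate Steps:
C(w) = 90/w (C(w) = 9*((2/w)*5) = 9*(10/w) = 90/w)
W = 113/2 (W = -2 + (90/4 + 6*6) = -2 + (90*(1/4) + 36) = -2 + (45/2 + 36) = -2 + 117/2 = 113/2 ≈ 56.500)
G(N, M) = N + 2*M (G(N, M) = (M + N) + M = N + 2*M)
G(p, 64)*W = (6 + 2*64)*(113/2) = (6 + 128)*(113/2) = 134*(113/2) = 7571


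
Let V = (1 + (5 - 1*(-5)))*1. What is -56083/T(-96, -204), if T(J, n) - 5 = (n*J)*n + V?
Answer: 56083/3995120 ≈ 0.014038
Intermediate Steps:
V = 11 (V = (1 + (5 + 5))*1 = (1 + 10)*1 = 11*1 = 11)
T(J, n) = 16 + J*n**2 (T(J, n) = 5 + ((n*J)*n + 11) = 5 + ((J*n)*n + 11) = 5 + (J*n**2 + 11) = 5 + (11 + J*n**2) = 16 + J*n**2)
-56083/T(-96, -204) = -56083/(16 - 96*(-204)**2) = -56083/(16 - 96*41616) = -56083/(16 - 3995136) = -56083/(-3995120) = -56083*(-1/3995120) = 56083/3995120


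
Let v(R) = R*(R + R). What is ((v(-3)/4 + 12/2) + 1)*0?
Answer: 0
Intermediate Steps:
v(R) = 2*R² (v(R) = R*(2*R) = 2*R²)
((v(-3)/4 + 12/2) + 1)*0 = (((2*(-3)²)/4 + 12/2) + 1)*0 = (((2*9)*(¼) + 12*(½)) + 1)*0 = ((18*(¼) + 6) + 1)*0 = ((9/2 + 6) + 1)*0 = (21/2 + 1)*0 = (23/2)*0 = 0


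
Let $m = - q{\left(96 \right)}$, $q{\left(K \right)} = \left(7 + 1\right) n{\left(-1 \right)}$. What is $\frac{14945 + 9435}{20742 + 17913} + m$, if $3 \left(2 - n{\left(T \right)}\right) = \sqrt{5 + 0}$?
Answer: $- \frac{118820}{7731} + \frac{8 \sqrt{5}}{3} \approx -9.4064$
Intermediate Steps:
$n{\left(T \right)} = 2 - \frac{\sqrt{5}}{3}$ ($n{\left(T \right)} = 2 - \frac{\sqrt{5 + 0}}{3} = 2 - \frac{\sqrt{5}}{3}$)
$q{\left(K \right)} = 16 - \frac{8 \sqrt{5}}{3}$ ($q{\left(K \right)} = \left(7 + 1\right) \left(2 - \frac{\sqrt{5}}{3}\right) = 8 \left(2 - \frac{\sqrt{5}}{3}\right) = 16 - \frac{8 \sqrt{5}}{3}$)
$m = -16 + \frac{8 \sqrt{5}}{3}$ ($m = - (16 - \frac{8 \sqrt{5}}{3}) = -16 + \frac{8 \sqrt{5}}{3} \approx -10.037$)
$\frac{14945 + 9435}{20742 + 17913} + m = \frac{14945 + 9435}{20742 + 17913} - \left(16 - \frac{8 \sqrt{5}}{3}\right) = \frac{24380}{38655} - \left(16 - \frac{8 \sqrt{5}}{3}\right) = 24380 \cdot \frac{1}{38655} - \left(16 - \frac{8 \sqrt{5}}{3}\right) = \frac{4876}{7731} - \left(16 - \frac{8 \sqrt{5}}{3}\right) = - \frac{118820}{7731} + \frac{8 \sqrt{5}}{3}$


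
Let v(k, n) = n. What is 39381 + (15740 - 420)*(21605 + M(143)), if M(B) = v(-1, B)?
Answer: 333218741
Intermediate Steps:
M(B) = B
39381 + (15740 - 420)*(21605 + M(143)) = 39381 + (15740 - 420)*(21605 + 143) = 39381 + 15320*21748 = 39381 + 333179360 = 333218741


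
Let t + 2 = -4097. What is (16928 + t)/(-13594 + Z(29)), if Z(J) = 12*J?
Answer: -12829/13246 ≈ -0.96852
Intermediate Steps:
t = -4099 (t = -2 - 4097 = -4099)
(16928 + t)/(-13594 + Z(29)) = (16928 - 4099)/(-13594 + 12*29) = 12829/(-13594 + 348) = 12829/(-13246) = 12829*(-1/13246) = -12829/13246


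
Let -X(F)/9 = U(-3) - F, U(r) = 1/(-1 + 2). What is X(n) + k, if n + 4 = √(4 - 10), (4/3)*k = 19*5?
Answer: 105/4 + 9*I*√6 ≈ 26.25 + 22.045*I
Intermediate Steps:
U(r) = 1 (U(r) = 1/1 = 1)
k = 285/4 (k = 3*(19*5)/4 = (¾)*95 = 285/4 ≈ 71.250)
n = -4 + I*√6 (n = -4 + √(4 - 10) = -4 + √(-6) = -4 + I*√6 ≈ -4.0 + 2.4495*I)
X(F) = -9 + 9*F (X(F) = -9*(1 - F) = -9 + 9*F)
X(n) + k = (-9 + 9*(-4 + I*√6)) + 285/4 = (-9 + (-36 + 9*I*√6)) + 285/4 = (-45 + 9*I*√6) + 285/4 = 105/4 + 9*I*√6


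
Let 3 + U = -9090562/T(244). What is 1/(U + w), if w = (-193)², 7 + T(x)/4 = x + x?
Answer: 74/2406567 ≈ 3.0749e-5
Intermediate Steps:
T(x) = -28 + 8*x (T(x) = -28 + 4*(x + x) = -28 + 4*(2*x) = -28 + 8*x)
U = -349859/74 (U = -3 - 9090562/(-28 + 8*244) = -3 - 9090562/(-28 + 1952) = -3 - 9090562/1924 = -3 - 9090562*1/1924 = -3 - 349637/74 = -349859/74 ≈ -4727.8)
w = 37249
1/(U + w) = 1/(-349859/74 + 37249) = 1/(2406567/74) = 74/2406567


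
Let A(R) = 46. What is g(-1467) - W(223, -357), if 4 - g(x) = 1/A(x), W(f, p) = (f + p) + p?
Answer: 22769/46 ≈ 494.98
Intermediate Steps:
W(f, p) = f + 2*p
g(x) = 183/46 (g(x) = 4 - 1/46 = 183/46)
g(-1467) - W(223, -357) = 183/46 - (223 + 2*(-357)) = 183/46 - (223 - 714) = 183/46 - 1*(-491) = 183/46 + 491 = 22769/46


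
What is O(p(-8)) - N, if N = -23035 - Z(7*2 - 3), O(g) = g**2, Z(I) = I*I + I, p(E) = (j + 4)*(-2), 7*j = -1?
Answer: 1138099/49 ≈ 23227.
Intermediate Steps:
j = -1/7 (j = (1/7)*(-1) = -1/7 ≈ -0.14286)
p(E) = -54/7 (p(E) = (-1/7 + 4)*(-2) = (27/7)*(-2) = -54/7)
Z(I) = I + I**2 (Z(I) = I**2 + I = I + I**2)
N = -23167 (N = -23035 - (7*2 - 3)*(1 + (7*2 - 3)) = -23035 - (14 - 3)*(1 + (14 - 3)) = -23035 - 11*(1 + 11) = -23035 - 11*12 = -23035 - 1*132 = -23035 - 132 = -23167)
O(p(-8)) - N = (-54/7)**2 - 1*(-23167) = 2916/49 + 23167 = 1138099/49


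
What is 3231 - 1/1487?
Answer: 4804496/1487 ≈ 3231.0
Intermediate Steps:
3231 - 1/1487 = 4804496/1487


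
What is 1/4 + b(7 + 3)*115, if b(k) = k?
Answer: 4601/4 ≈ 1150.3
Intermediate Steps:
1/4 + b(7 + 3)*115 = 1/4 + (7 + 3)*115 = 1/4 + 10*115 = 1/4 + 1150 = 4601/4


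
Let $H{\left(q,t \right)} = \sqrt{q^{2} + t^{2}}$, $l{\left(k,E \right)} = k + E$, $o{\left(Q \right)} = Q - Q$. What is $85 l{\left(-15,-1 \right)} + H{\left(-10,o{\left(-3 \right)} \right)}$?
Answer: $-1350$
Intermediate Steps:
$o{\left(Q \right)} = 0$
$l{\left(k,E \right)} = E + k$
$85 l{\left(-15,-1 \right)} + H{\left(-10,o{\left(-3 \right)} \right)} = 85 \left(-1 - 15\right) + \sqrt{\left(-10\right)^{2} + 0^{2}} = 85 \left(-16\right) + \sqrt{100 + 0} = -1360 + \sqrt{100} = -1360 + 10 = -1350$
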